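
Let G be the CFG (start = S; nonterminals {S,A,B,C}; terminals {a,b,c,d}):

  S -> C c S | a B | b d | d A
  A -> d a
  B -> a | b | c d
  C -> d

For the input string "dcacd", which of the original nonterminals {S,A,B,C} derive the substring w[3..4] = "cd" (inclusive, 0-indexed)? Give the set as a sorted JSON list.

CNF form of G:
  S -> C X4 | T0 A | T1 B | T3 T0
  A -> T0 T1
  B -> T2 T0 | a | b
  C -> d
  T0 -> d
  T1 -> a
  T2 -> c
  T3 -> b
  X4 -> T2 S

CYK table (by increasing span) (cells [i..j] with 3 ≤ i ≤ j ≤ 4 only):
  T[3,3] 'c' = {T2}  orig:{}
  T[4,4] 'd' = {C,T0}  orig:{C}
  T[3,4] 'cd' = {B}

Original NTs in T[3,4] deriving "cd": ["B"]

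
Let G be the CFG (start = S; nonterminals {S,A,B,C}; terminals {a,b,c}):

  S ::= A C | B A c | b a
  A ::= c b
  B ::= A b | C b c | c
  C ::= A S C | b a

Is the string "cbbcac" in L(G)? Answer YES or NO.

CNF form of G:
  S -> A C | B X5 | T1 T2
  A -> T0 T1
  B -> A T1 | C X3 | c
  C -> A X4 | T1 T2
  T0 -> c
  T1 -> b
  T2 -> a
  X3 -> T1 T0
  X4 -> S C
  X5 -> A T0

CYK table (by increasing span):
  cell(0,0) c: {B,T0}  orig:{B}
  cell(1,1) b: {T1}  orig:{}
  cell(2,2) b: {T1}  orig:{}
  cell(3,3) c: {B,T0}  orig:{B}
  cell(4,4) a: {T2}  orig:{}
  cell(5,5) c: {B,T0}  orig:{B}
  cell(0,1) cb: {A}
  cell(1,2) bb: ∅
  cell(2,3) bc: {X3}  orig:{}
  cell(3,4) ca: ∅
  cell(4,5) ac: ∅
  cell(0,2) cbb: {B}
  cell(1,3) bbc: ∅
  cell(2,4) bca: ∅
  cell(3,5) cac: ∅
  cell(0,3) cbbc: ∅
  cell(1,4) bbca: ∅
  cell(2,5) bcac: ∅
  cell(0,4) cbbca: ∅
  cell(1,5) bbcac: ∅
  cell(0,5) cbbcac: ∅

S ∉ T[0,5] ⇒ NO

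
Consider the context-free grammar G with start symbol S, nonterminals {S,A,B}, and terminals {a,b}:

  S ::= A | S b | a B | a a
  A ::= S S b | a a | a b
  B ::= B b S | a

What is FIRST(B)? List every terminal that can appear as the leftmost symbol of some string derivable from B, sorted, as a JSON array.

FIRST sets, iterate to fixpoint:
[1]
  A via A→a a: +{a}
  B via B→a: +{a}
  S via S→A: +{a}
  FIRST(S)={a}  FIRST(A)={a}  FIRST(B)={a}
[2] (no change)
  FIRST(S)={a}  FIRST(A)={a}  FIRST(B)={a}

FIRST(B) = ["a"]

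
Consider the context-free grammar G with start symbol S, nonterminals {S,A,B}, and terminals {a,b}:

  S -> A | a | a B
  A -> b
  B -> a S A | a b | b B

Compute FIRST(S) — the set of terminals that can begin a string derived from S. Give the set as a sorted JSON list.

FIRST iteration:
round 1:
  A via A→b: +{b}
  B via B→a S A: +{a}
  B via B→b B: +{b}
  S via S→A: +{b}
  S via S→a: +{a}
  FIRST[S]={a,b}  FIRST[A]={b}  FIRST[B]={a,b}
round 2: — fixpoint
  FIRST[S]={a,b}  FIRST[A]={b}  FIRST[B]={a,b}

FIRST(S) = ["a", "b"]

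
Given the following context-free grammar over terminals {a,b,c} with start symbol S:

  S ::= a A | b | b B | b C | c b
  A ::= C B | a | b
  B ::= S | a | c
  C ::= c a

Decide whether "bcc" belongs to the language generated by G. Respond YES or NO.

CNF form of G:
  S -> T0 A | T1 B | T1 C | T2 T1 | b
  A -> C B | a | b
  B -> T0 A | T1 B | T1 C | T2 T1 | a | b | c
  C -> T2 T0
  T0 -> a
  T1 -> b
  T2 -> c

CYK fill:
  cell(0,0) b: {A,B,S,T1}  orig:{A,B,S}
  cell(1,1) c: {B,T2}  orig:{B}
  cell(2,2) c: {B,T2}  orig:{B}
  cell(0,1) bc: {B,S}
  cell(1,2) cc: ∅
  cell(0,2) bcc: ∅

S ∉ T[0,2] ⇒ NO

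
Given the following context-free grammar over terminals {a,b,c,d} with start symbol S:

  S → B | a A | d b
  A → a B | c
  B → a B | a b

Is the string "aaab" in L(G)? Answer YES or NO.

CNF form of G:
  S -> T0 A | T0 B | T0 T1 | T2 T1
  A -> T0 B | c
  B -> T0 B | T0 T1
  T0 -> a
  T1 -> b
  T2 -> d

CYK fill:
  cell(0,0) a: {T0}  orig:{}
  cell(1,1) a: {T0}  orig:{}
  cell(2,2) a: {T0}  orig:{}
  cell(3,3) b: {T1}  orig:{}
  cell(0,1) aa: ∅
  cell(1,2) aa: ∅
  cell(2,3) ab: {B,S}
  cell(0,2) aaa: ∅
  cell(1,3) aab: {A,B,S}
  cell(0,3) aaab: {A,B,S}

S ∈ T[0,3] ⇒ YES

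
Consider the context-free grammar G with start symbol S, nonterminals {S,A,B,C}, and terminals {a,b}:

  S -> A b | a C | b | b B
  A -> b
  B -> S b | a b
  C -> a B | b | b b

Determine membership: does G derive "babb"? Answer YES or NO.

CNF form of G:
  S -> A T0 | T0 B | T1 C | b
  A -> b
  B -> S T0 | T1 T0
  C -> T0 T0 | T1 B | b
  T0 -> b
  T1 -> a

Fill CYK table bottom-up:
  [0..0]={A,C,S,T0}  "b"  orig:{A,C,S}
  [1..1]={T1}  "a"  orig:{}
  [2..2]={A,C,S,T0}  "b"  orig:{A,C,S}
  [3..3]={A,C,S,T0}  "b"  orig:{A,C,S}
  [0..1]=∅  "ba"
  [1..2]={B,S}  "ab"
  [2..3]={B,C,S}  "bb"
  [0..2]={S}  "bab"
  [1..3]={B,C,S}  "abb"
  [0..3]={B,S}  "babb"

S ∈ T[0,3] ⇒ YES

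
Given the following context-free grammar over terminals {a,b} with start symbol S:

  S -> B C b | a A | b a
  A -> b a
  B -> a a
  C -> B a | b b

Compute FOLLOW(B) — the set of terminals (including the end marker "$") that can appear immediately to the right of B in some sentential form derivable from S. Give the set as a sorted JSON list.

FIRST sets, iterate to fixpoint:
round 1:
  A via A→b a: +{b}
  B via B→a a: +{a}
  C via C→B a: +{a}
  C via C→b b: +{b}
  S via S→B C b: +{a}
  S via S→b a: +{b}
  S: {a,b}  A: {b}  B: {a}  C: {a,b}
round 2: (stable)
  S: {a,b}  A: {b}  B: {a}  C: {a,b}

FOLLOW sets:
seed FOLLOW(S) with $
iter 1:
  C→B a: FOLLOW(B) ⊇ FIRST(a) = {a}; new: +{a}
  S→B C b: FOLLOW(B) ⊇ FIRST(C) = {a,b}; new: +{b}
  S→B C b: FOLLOW(C) ⊇ FIRST(b) = {b}; new: +{b}
  S→a A: FOLLOW(A) ⊇ FOLLOW(S) ⊇ {$}; new: +{$}
  S: {$}  A: {$}  B: {a,b}  C: {b}
iter 2: (no change)
  S: {$}  A: {$}  B: {a,b}  C: {b}

FOLLOW(B) = ["a", "b"]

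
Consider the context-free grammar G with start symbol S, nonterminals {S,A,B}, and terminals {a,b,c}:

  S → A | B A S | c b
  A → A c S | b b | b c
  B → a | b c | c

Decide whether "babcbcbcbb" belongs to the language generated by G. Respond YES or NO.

Convert to CNF:
  S -> A X3 | B X4 | T0 T1 | T1 T0 | T1 T1
  A -> A X2 | T1 T0 | T1 T1
  B -> T1 T0 | a | c
  T0 -> c
  T1 -> b
  X2 -> T0 S
  X3 -> T0 S
  X4 -> A S

CYK fill:
  [0..0]={T1}  "b"  orig:{}
  [1..1]={B}  "a"
  [2..2]={T1}  "b"  orig:{}
  [3..3]={B,T0}  "c"  orig:{B}
  [4..4]={T1}  "b"  orig:{}
  [5..5]={B,T0}  "c"  orig:{B}
  [6..6]={T1}  "b"  orig:{}
  [7..7]={B,T0}  "c"  orig:{B}
  [8..8]={T1}  "b"  orig:{}
  [9..9]={T1}  "b"  orig:{}
  [0..1]=∅  "ba"
  [1..2]=∅  "ab"
  [2..3]={A,B,S}  "bc"
  [3..4]={S}  "cb"
  [4..5]={A,B,S}  "bc"
  [5..6]={S}  "cb"
  [6..7]={A,B,S}  "bc"
  [7..8]={S}  "cb"
  [8..9]={A,S}  "bb"
  [0..2]=∅  "bab"
  [1..3]=∅  "abc"
  [2..4]=∅  "bcb"
  [3..5]={X2,X3}  "cbc"  orig:{}
  [4..6]=∅  "bcb"
  [5..7]={X2,X3}  "cbc"  orig:{}
  [6..8]=∅  "bcb"
  [7..9]={X2,X3}  "cbb"  orig:{}
  [0..3]=∅  "babc"
  [1..4]=∅  "abcb"
  [2..5]={X4}  "bcbc"  orig:{}
  [3..6]=∅  "cbcb"
  [4..7]={X4}  "bcbc"  orig:{}
  [5..8]=∅  "cbcb"
  [6..9]={X4}  "bcbb"  orig:{}
  [0..4]=∅  "babcb"
  [1..5]={S}  "abcbc"
  [2..6]=∅  "bcbcb"
  [3..7]={S}  "cbcbc"
  [4..8]=∅  "bcbcb"
  [5..9]={S}  "cbcbb"
  [0..5]=∅  "babcbc"
  [1..6]=∅  "abcbcb"
  [2..7]={S}  "bcbcbc"
  [3..8]=∅  "cbcbcb"
  [4..9]={S}  "bcbcbb"
  [0..6]=∅  "babcbcb"
  [1..7]=∅  "abcbcbc"
  [2..8]=∅  "bcbcbcb"
  [3..9]={X2,X3}  "cbcbcbb"  orig:{}
  [0..7]=∅  "babcbcbc"
  [1..8]=∅  "abcbcbcb"
  [2..9]={X4}  "bcbcbcbb"  orig:{}
  [0..8]=∅  "babcbcbcb"
  [1..9]={S}  "abcbcbcbb"
  [0..9]=∅  "babcbcbcbb"

S ∉ T[0,9] ⇒ NO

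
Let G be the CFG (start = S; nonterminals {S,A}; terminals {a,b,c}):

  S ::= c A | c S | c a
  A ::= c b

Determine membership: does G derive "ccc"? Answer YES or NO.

CNF form of G:
  S -> T0 A | T0 S | T0 T2
  A -> T0 T1
  T0 -> c
  T1 -> b
  T2 -> a

CYK table (by increasing span):
  [0..0]={T0}  "c"  orig:{}
  [1..1]={T0}  "c"  orig:{}
  [2..2]={T0}  "c"  orig:{}
  [0..1]=∅  "cc"
  [1..2]=∅  "cc"
  [0..2]=∅  "ccc"

S ∉ T[0,2] ⇒ NO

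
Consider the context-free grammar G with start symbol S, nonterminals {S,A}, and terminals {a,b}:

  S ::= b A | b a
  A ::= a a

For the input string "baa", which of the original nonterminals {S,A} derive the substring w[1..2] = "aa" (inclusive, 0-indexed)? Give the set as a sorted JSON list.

Convert to CNF:
  S -> T1 A | T1 T0
  A -> T0 T0
  T0 -> a
  T1 -> b

CYK table (by increasing span) (cells [i..j] with 1 ≤ i ≤ j ≤ 2 only):
  T[1,1] 'a' = {T0}  orig:{}
  T[2,2] 'a' = {T0}  orig:{}
  T[1,2] 'aa' = {A}

Original NTs in T[1,2] deriving "aa": ["A"]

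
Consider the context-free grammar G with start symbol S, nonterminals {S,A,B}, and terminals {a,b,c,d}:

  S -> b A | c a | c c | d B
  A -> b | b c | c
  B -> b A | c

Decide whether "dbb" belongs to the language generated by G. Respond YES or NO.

Convert to CNF:
  S -> T0 A | T1 T1 | T1 T2 | T3 B
  A -> T0 T1 | b | c
  B -> T0 A | c
  T0 -> b
  T1 -> c
  T2 -> a
  T3 -> d

CYK table (by increasing span):
  [0..0]={T3}  "d"  orig:{}
  [1..1]={A,T0}  "b"  orig:{A}
  [2..2]={A,T0}  "b"  orig:{A}
  [0..1]=∅  "db"
  [1..2]={B,S}  "bb"
  [0..2]={S}  "dbb"

S ∈ T[0,2] ⇒ YES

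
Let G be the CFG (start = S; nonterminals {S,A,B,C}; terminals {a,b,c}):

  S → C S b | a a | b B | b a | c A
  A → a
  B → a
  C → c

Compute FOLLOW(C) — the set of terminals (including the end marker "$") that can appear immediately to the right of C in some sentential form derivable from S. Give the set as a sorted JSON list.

Compute FIRST by fixpoint:
[1]
  A via A→a: +{a}
  B via B→a: +{a}
  C via C→c: +{c}
  S via S→C S b: +{c}
  S via S→a a: +{a}
  S via S→b B: +{b}
  S: {a,b,c}  A: {a}  B: {a}  C: {c}
[2] (stable)
  S: {a,b,c}  A: {a}  B: {a}  C: {c}

FOLLOW sets:
initialize: $ ∈ FOLLOW(S)
round 1:
  S→C S b: FOLLOW(C) ⊇ FIRST(S) = {a,b,c}; new: +{a,b,c}
  S→C S b: FOLLOW(S) ⊇ FIRST(b) = {b}; new: +{b}
  S→b B: FOLLOW(B) ⊇ FOLLOW(S) ⊇ {$,b}; new: +{$,b}
  S→c A: FOLLOW(A) ⊇ FOLLOW(S) ⊇ {$,b}; new: +{$,b}
  S: {$,b}  A: {$,b}  B: {$,b}  C: {a,b,c}
round 2: (stable)
  S: {$,b}  A: {$,b}  B: {$,b}  C: {a,b,c}

FOLLOW(C) = ["a", "b", "c"]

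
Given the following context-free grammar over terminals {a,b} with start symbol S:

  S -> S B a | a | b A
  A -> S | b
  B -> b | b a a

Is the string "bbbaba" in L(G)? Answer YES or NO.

CNF form of G:
  S -> S X4 | T1 A | a
  A -> S X2 | T1 A | a | b
  B -> T1 X3 | b
  T0 -> a
  T1 -> b
  X2 -> B T0
  X3 -> T0 T0
  X4 -> B T0

CYK fill:
  cell(0,0) b: {A,B,T1}  orig:{A,B}
  cell(1,1) b: {A,B,T1}  orig:{A,B}
  cell(2,2) b: {A,B,T1}  orig:{A,B}
  cell(3,3) a: {A,S,T0}  orig:{A,S}
  cell(4,4) b: {A,B,T1}  orig:{A,B}
  cell(5,5) a: {A,S,T0}  orig:{A,S}
  cell(0,1) bb: {A,S}
  cell(1,2) bb: {A,S}
  cell(2,3) ba: {A,S,X2,X4}  orig:{A,S}
  cell(3,4) ab: ∅
  cell(4,5) ba: {A,S,X2,X4}  orig:{A,S}
  cell(0,2) bbb: {A,S}
  cell(1,3) bba: {A,S}
  cell(2,4) bab: ∅
  cell(3,5) aba: {A,S}
  cell(0,3) bbba: {A,S}
  cell(1,4) bbab: ∅
  cell(2,5) baba: {A,S}
  cell(0,4) bbbab: ∅
  cell(1,5) bbaba: {A,S}
  cell(0,5) bbbaba: {A,S}

S ∈ T[0,5] ⇒ YES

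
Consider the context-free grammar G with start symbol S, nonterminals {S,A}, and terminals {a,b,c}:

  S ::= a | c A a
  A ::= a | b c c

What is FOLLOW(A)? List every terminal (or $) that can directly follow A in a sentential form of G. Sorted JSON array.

Compute FIRST by fixpoint:
pass 1:
  A via A→a: +{a}
  A via A→b c c: +{b}
  S via S→a: +{a}
  S via S→c A a: +{c}
  S: {a,c}  A: {a,b}
pass 2: — fixpoint
  S: {a,c}  A: {a,b}

FOLLOW iteration:
initialize: $ ∈ FOLLOW(S)
pass 1:
  S→c A a: FOLLOW(A) ⊇ FIRST(a) = {a}; new: +{a}
  FOLLOW(S)={$}  FOLLOW(A)={a}
pass 2: (stable)
  FOLLOW(S)={$}  FOLLOW(A)={a}

FOLLOW(A) = ["a"]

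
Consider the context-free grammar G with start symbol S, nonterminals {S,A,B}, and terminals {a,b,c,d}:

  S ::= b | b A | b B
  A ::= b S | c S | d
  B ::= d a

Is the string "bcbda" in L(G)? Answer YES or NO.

Convert to CNF:
  S -> T0 A | T0 B | b
  A -> T0 S | T1 S | d
  B -> T2 T3
  T0 -> b
  T1 -> c
  T2 -> d
  T3 -> a

Fill CYK table bottom-up:
  T[0,0] 'b' = {S,T0}  orig:{S}
  T[1,1] 'c' = {T1}  orig:{}
  T[2,2] 'b' = {S,T0}  orig:{S}
  T[3,3] 'd' = {A,T2}  orig:{A}
  T[4,4] 'a' = {T3}  orig:{}
  T[0,1] 'bc' = ∅
  T[1,2] 'cb' = {A}
  T[2,3] 'bd' = {S}
  T[3,4] 'da' = {B}
  T[0,2] 'bcb' = {S}
  T[1,3] 'cbd' = {A}
  T[2,4] 'bda' = {S}
  T[0,3] 'bcbd' = {S}
  T[1,4] 'cbda' = {A}
  T[0,4] 'bcbda' = {S}

S ∈ T[0,4] ⇒ YES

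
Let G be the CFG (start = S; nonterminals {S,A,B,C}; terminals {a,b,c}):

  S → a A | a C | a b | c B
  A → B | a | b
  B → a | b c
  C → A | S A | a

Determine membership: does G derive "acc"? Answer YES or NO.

Convert to CNF:
  S -> T1 B | T2 A | T2 C | T2 T0
  A -> T0 T1 | a | b
  B -> T0 T1 | a
  C -> S A | T0 T1 | a | b
  T0 -> b
  T1 -> c
  T2 -> a

Fill CYK table bottom-up:
  [0..0]={A,B,C,T2}  "a"  orig:{A,B,C}
  [1..1]={T1}  "c"  orig:{}
  [2..2]={T1}  "c"  orig:{}
  [0..1]=∅  "ac"
  [1..2]=∅  "cc"
  [0..2]=∅  "acc"

S ∉ T[0,2] ⇒ NO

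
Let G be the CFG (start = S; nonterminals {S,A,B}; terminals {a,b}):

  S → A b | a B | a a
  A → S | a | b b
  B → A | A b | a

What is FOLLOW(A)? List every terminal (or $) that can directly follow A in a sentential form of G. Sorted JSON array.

Compute FIRST by fixpoint:
pass 1:
  A via A→a: +{a}
  A via A→b b: +{b}
  B via B→A: +{a,b}
  S via S→A b: +{a,b}
  FIRST(S)={a,b}  FIRST(A)={a,b}  FIRST(B)={a,b}
pass 2: done
  FIRST(S)={a,b}  FIRST(A)={a,b}  FIRST(B)={a,b}

Compute FOLLOW by fixpoint:
FOLLOW(S) := {$}
round 1:
  B→A b: FOLLOW(A) ⊇ FIRST(b) = {b}; new: +{b}
  S→a B: FOLLOW(B) ⊇ FOLLOW(S) ⊇ {$}; new: +{$}
  S: {$}  A: {b}  B: {$}
round 2:
  A→S: FOLLOW(S) ⊇ FOLLOW(A) ⊇ {b}; new: +{b}
  B→A: FOLLOW(A) ⊇ FOLLOW(B) ⊇ {$}; new: +{$}
  S→a B: FOLLOW(B) ⊇ FOLLOW(S) ⊇ {$,b}; new: +{b}
  S: {$,b}  A: {$,b}  B: {$,b}
round 3: done
  S: {$,b}  A: {$,b}  B: {$,b}

FOLLOW(A) = ["$", "b"]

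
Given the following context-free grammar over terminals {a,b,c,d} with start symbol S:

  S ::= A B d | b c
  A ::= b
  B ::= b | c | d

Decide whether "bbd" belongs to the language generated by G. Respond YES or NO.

CNF form of G:
  S -> A X3 | T1 T2
  A -> b
  B -> b | c | d
  T0 -> d
  T1 -> b
  T2 -> c
  X3 -> B T0

CYK fill:
  [0..0]={A,B,T1}  "b"  orig:{A,B}
  [1..1]={A,B,T1}  "b"  orig:{A,B}
  [2..2]={B,T0}  "d"  orig:{B}
  [0..1]=∅  "bb"
  [1..2]={X3}  "bd"  orig:{}
  [0..2]={S}  "bbd"

S ∈ T[0,2] ⇒ YES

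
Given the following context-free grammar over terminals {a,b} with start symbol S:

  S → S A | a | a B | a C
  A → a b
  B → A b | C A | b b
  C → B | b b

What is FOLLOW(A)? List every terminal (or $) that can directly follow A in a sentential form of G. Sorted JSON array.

FIRST sets, iterate to fixpoint:
[1]
  A via A→a b: +{a}
  B via B→A b: +{a}
  B via B→b b: +{b}
  C via C→B: +{a,b}
  S via S→a: +{a}
  FIRST[S]={a}  FIRST[A]={a}  FIRST[B]={a,b}  FIRST[C]={a,b}
[2] (stable)
  FIRST[S]={a}  FIRST[A]={a}  FIRST[B]={a,b}  FIRST[C]={a,b}

Compute FOLLOW by fixpoint:
FOLLOW(S) := {$}
pass 1:
  B→A b: FOLLOW(A) ⊇ FIRST(b) = {b}; new: +{b}
  B→C A: FOLLOW(C) ⊇ FIRST(A) = {a}; new: +{a}
  C→B: FOLLOW(B) ⊇ FOLLOW(C) ⊇ {a}; new: +{a}
  S→S A: FOLLOW(S) ⊇ FIRST(A) = {a}; new: +{a}
  S→S A: FOLLOW(A) ⊇ FOLLOW(S) ⊇ {$,a}; new: +{$,a}
  S→a B: FOLLOW(B) ⊇ FOLLOW(S) ⊇ {$,a}; new: +{$}
  S→a C: FOLLOW(C) ⊇ FOLLOW(S) ⊇ {$,a}; new: +{$}
  S: {$,a}  A: {$,a,b}  B: {$,a}  C: {$,a}
pass 2: — fixpoint
  S: {$,a}  A: {$,a,b}  B: {$,a}  C: {$,a}

FOLLOW(A) = ["$", "a", "b"]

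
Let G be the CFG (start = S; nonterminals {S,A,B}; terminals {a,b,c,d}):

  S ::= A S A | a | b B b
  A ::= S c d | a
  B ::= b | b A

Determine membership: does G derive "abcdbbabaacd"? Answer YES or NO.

Convert to CNF:
  S -> A X4 | T2 X5 | a
  A -> S X3 | a
  B -> T2 A | b
  T0 -> c
  T1 -> d
  T2 -> b
  X3 -> T0 T1
  X4 -> S A
  X5 -> B T2

Fill CYK table bottom-up:
  cell(0,0) a: {A,S}
  cell(1,1) b: {B,T2}  orig:{B}
  cell(2,2) c: {T0}  orig:{}
  cell(3,3) d: {T1}  orig:{}
  cell(4,4) b: {B,T2}  orig:{B}
  cell(5,5) b: {B,T2}  orig:{B}
  cell(6,6) a: {A,S}
  cell(7,7) b: {B,T2}  orig:{B}
  cell(8,8) a: {A,S}
  cell(9,9) a: {A,S}
  cell(10,10) c: {T0}  orig:{}
  cell(11,11) d: {T1}  orig:{}
  cell(0,1) ab: ∅
  cell(1,2) bc: ∅
  cell(2,3) cd: {X3}  orig:{}
  cell(3,4) db: ∅
  cell(4,5) bb: {X5}  orig:{}
  cell(5,6) ba: {B}
  cell(6,7) ab: ∅
  cell(7,8) ba: {B}
  cell(8,9) aa: {X4}  orig:{}
  cell(9,10) ac: ∅
  cell(10,11) cd: {X3}  orig:{}
  cell(0,2) abc: ∅
  cell(1,3) bcd: ∅
  cell(2,4) cdb: ∅
  cell(3,5) dbb: ∅
  cell(4,6) bba: ∅
  cell(5,7) bab: {X5}  orig:{}
  cell(6,8) aba: ∅
  cell(7,9) baa: ∅
  cell(8,10) aac: ∅
  cell(9,11) acd: {A}
  cell(0,3) abcd: ∅
  cell(1,4) bcdb: ∅
  cell(2,5) cdbb: ∅
  cell(3,6) dbba: ∅
  cell(4,7) bbab: {S}
  cell(5,8) baba: ∅
  cell(6,9) abaa: ∅
  cell(7,10) baac: ∅
  cell(8,11) aacd: {X4}  orig:{}
  cell(0,4) abcdb: ∅
  cell(1,5) bcdbb: ∅
  cell(2,6) cdbba: ∅
  cell(3,7) dbbab: ∅
  cell(4,8) bbaba: {X4}  orig:{}
  cell(5,9) babaa: ∅
  cell(6,10) abaac: ∅
  cell(7,11) baacd: ∅
  cell(0,5) abcdbb: ∅
  cell(1,6) bcdbba: ∅
  cell(2,7) cdbbab: ∅
  cell(3,8) dbbaba: ∅
  cell(4,9) bbabaa: ∅
  cell(5,10) babaac: ∅
  cell(6,11) abaacd: ∅
  cell(0,6) abcdbba: ∅
  cell(1,7) bcdbbab: ∅
  cell(2,8) cdbbaba: ∅
  cell(3,9) dbbabaa: ∅
  cell(4,10) bbabaac: ∅
  cell(5,11) babaacd: ∅
  cell(0,7) abcdbbab: ∅
  cell(1,8) bcdbbaba: ∅
  cell(2,9) cdbbabaa: ∅
  cell(3,10) dbbabaac: ∅
  cell(4,11) bbabaacd: ∅
  cell(0,8) abcdbbaba: ∅
  cell(1,9) bcdbbabaa: ∅
  cell(2,10) cdbbabaac: ∅
  cell(3,11) dbbabaacd: ∅
  cell(0,9) abcdbbabaa: ∅
  cell(1,10) bcdbbabaac: ∅
  cell(2,11) cdbbabaacd: ∅
  cell(0,10) abcdbbabaac: ∅
  cell(1,11) bcdbbabaacd: ∅
  cell(0,11) abcdbbabaacd: ∅

S ∉ T[0,11] ⇒ NO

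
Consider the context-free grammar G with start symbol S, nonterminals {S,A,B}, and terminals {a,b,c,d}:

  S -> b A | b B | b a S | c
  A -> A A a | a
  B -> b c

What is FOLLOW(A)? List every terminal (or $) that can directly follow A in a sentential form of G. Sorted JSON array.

FIRST iteration:
round 1:
  A via A→a: +{a}
  B via B→b c: +{b}
  S via S→b A: +{b}
  S via S→c: +{c}
  S: {b,c}  A: {a}  B: {b}
round 2: (stable)
  S: {b,c}  A: {a}  B: {b}

Compute FOLLOW by fixpoint:
initialize: $ ∈ FOLLOW(S)
pass 1:
  A→A A a: FOLLOW(A) ⊇ FIRST(A) = {a}; new: +{a}
  S→b A: FOLLOW(A) ⊇ FOLLOW(S) ⊇ {$}; new: +{$}
  S→b B: FOLLOW(B) ⊇ FOLLOW(S) ⊇ {$}; new: +{$}
  FOLLOW[S]={$}  FOLLOW[A]={$,a}  FOLLOW[B]={$}
pass 2: — fixpoint
  FOLLOW[S]={$}  FOLLOW[A]={$,a}  FOLLOW[B]={$}

FOLLOW(A) = ["$", "a"]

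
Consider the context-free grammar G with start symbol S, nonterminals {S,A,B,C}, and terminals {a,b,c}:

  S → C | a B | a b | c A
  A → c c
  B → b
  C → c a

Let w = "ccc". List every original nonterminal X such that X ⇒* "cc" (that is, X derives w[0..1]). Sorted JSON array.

Convert to CNF:
  S -> T0 A | T0 T1 | T1 B | T1 T2
  A -> T0 T0
  B -> b
  C -> T0 T1
  T0 -> c
  T1 -> a
  T2 -> b

CYK fill, restricted to cells inside w[0..1]:
  [0..0]={T0}  "c"  orig:{}
  [1..1]={T0}  "c"  orig:{}
  [0..1]={A}  "cc"

Original NTs in T[0,1] deriving "cc": ["A"]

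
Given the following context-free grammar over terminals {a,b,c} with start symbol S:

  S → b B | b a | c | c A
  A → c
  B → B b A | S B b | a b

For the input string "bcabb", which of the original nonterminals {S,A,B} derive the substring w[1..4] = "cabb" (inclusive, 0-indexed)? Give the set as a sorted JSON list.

Convert to CNF:
  S -> T0 B | T0 T1 | T2 A | c
  A -> c
  B -> B X3 | S X4 | T1 T0
  T0 -> b
  T1 -> a
  T2 -> c
  X3 -> T0 A
  X4 -> B T0

Fill CYK table bottom-up — only the sub-triangle for w[1..4]:
  cell(1,1) c: {A,S,T2}  orig:{A,S}
  cell(2,2) a: {T1}  orig:{}
  cell(3,3) b: {T0}  orig:{}
  cell(4,4) b: {T0}  orig:{}
  cell(1,2) ca: ∅
  cell(2,3) ab: {B}
  cell(3,4) bb: ∅
  cell(1,3) cab: ∅
  cell(2,4) abb: {X4}  orig:{}
  cell(1,4) cabb: {B}

Original NTs in T[1,4] deriving "cabb": ["B"]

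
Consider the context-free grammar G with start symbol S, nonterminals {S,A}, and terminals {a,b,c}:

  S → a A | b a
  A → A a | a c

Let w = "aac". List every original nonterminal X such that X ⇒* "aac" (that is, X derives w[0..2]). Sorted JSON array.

CNF form of G:
  S -> T0 A | T2 T0
  A -> A T0 | T0 T1
  T0 -> a
  T1 -> c
  T2 -> b

Fill CYK table bottom-up — only the sub-triangle for w[0..2]:
  cell(0,0) a: {T0}  orig:{}
  cell(1,1) a: {T0}  orig:{}
  cell(2,2) c: {T1}  orig:{}
  cell(0,1) aa: ∅
  cell(1,2) ac: {A}
  cell(0,2) aac: {S}

Original NTs in T[0,2] deriving "aac": ["S"]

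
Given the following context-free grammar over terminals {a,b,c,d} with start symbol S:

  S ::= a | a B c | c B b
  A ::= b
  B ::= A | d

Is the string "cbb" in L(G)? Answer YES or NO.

Convert to CNF:
  S -> T0 X3 | T1 X4 | a
  A -> b
  B -> b | d
  T0 -> a
  T1 -> c
  T2 -> b
  X3 -> B T1
  X4 -> B T2

Fill CYK table bottom-up:
  cell(0,0) c: {T1}  orig:{}
  cell(1,1) b: {A,B,T2}  orig:{A,B}
  cell(2,2) b: {A,B,T2}  orig:{A,B}
  cell(0,1) cb: ∅
  cell(1,2) bb: {X4}  orig:{}
  cell(0,2) cbb: {S}

S ∈ T[0,2] ⇒ YES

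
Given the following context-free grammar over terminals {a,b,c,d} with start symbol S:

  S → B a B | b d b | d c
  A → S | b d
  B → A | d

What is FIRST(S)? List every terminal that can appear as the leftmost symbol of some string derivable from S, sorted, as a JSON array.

FIRST sets, iterate to fixpoint:
iter 1:
  A via A→b d: +{b}
  B via B→A: +{b}
  B via B→d: +{d}
  S via S→B a B: +{b,d}
  S: {b,d}  A: {b}  B: {b,d}
iter 2:
  A via A→S: +{d}
  S: {b,d}  A: {b,d}  B: {b,d}
iter 3: — fixpoint
  S: {b,d}  A: {b,d}  B: {b,d}

FIRST(S) = ["b", "d"]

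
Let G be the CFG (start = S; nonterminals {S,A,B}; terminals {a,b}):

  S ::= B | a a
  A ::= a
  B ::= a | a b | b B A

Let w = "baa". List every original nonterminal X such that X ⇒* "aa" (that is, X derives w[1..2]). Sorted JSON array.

CNF form of G:
  S -> T0 T0 | T0 T1 | T1 X3 | a
  A -> a
  B -> T0 T1 | T1 X2 | a
  T0 -> a
  T1 -> b
  X2 -> B A
  X3 -> B A

CYK fill (cells [i..j] with 1 ≤ i ≤ j ≤ 2 only):
  T[1,1] 'a' = {A,B,S,T0}  orig:{A,B,S}
  T[2,2] 'a' = {A,B,S,T0}  orig:{A,B,S}
  T[1,2] 'aa' = {S,X2,X3}  orig:{S}

Original NTs in T[1,2] deriving "aa": ["S"]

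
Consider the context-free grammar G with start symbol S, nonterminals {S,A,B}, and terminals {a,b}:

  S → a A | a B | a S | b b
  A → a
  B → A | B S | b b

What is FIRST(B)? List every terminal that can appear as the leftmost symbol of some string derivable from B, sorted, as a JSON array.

FIRST sets, iterate to fixpoint:
round 1:
  A via A→a: +{a}
  B via B→A: +{a}
  B via B→b b: +{b}
  S via S→a A: +{a}
  S via S→b b: +{b}
  FIRST[S]={a,b}  FIRST[A]={a}  FIRST[B]={a,b}
round 2: (no change)
  FIRST[S]={a,b}  FIRST[A]={a}  FIRST[B]={a,b}

FIRST(B) = ["a", "b"]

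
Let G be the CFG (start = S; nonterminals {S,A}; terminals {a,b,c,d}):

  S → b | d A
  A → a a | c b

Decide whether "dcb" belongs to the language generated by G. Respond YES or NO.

Convert to CNF:
  S -> T3 A | b
  A -> T0 T0 | T1 T2
  T0 -> a
  T1 -> c
  T2 -> b
  T3 -> d

CYK table (by increasing span):
  cell(0,0) d: {T3}  orig:{}
  cell(1,1) c: {T1}  orig:{}
  cell(2,2) b: {S,T2}  orig:{S}
  cell(0,1) dc: ∅
  cell(1,2) cb: {A}
  cell(0,2) dcb: {S}

S ∈ T[0,2] ⇒ YES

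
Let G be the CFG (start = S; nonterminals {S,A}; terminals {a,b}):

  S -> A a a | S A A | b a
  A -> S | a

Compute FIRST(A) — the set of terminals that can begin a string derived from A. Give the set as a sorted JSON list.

FIRST iteration:
pass 1:
  A via A→a: +{a}
  S via S→A a a: +{a}
  S via S→b a: +{b}
  FIRST(S)={a,b}  FIRST(A)={a}
pass 2:
  A via A→S: +{b}
  FIRST(S)={a,b}  FIRST(A)={a,b}
pass 3: (stable)
  FIRST(S)={a,b}  FIRST(A)={a,b}

FIRST(A) = ["a", "b"]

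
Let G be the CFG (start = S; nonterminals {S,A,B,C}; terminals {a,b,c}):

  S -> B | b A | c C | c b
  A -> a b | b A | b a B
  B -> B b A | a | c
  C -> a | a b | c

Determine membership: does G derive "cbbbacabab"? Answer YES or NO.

CNF form of G:
  S -> B X5 | T1 A | T2 C | T2 T1 | a | c
  A -> T0 T1 | T1 A | T1 X3
  B -> B X4 | a | c
  C -> T0 T1 | a | c
  T0 -> a
  T1 -> b
  T2 -> c
  X3 -> T0 B
  X4 -> T1 A
  X5 -> T1 A

Fill CYK table bottom-up:
  T[0,0] 'c' = {B,C,S,T2}  orig:{B,C,S}
  T[1,1] 'b' = {T1}  orig:{}
  T[2,2] 'b' = {T1}  orig:{}
  T[3,3] 'b' = {T1}  orig:{}
  T[4,4] 'a' = {B,C,S,T0}  orig:{B,C,S}
  T[5,5] 'c' = {B,C,S,T2}  orig:{B,C,S}
  T[6,6] 'a' = {B,C,S,T0}  orig:{B,C,S}
  T[7,7] 'b' = {T1}  orig:{}
  T[8,8] 'a' = {B,C,S,T0}  orig:{B,C,S}
  T[9,9] 'b' = {T1}  orig:{}
  T[0,1] 'cb' = {S}
  T[1,2] 'bb' = ∅
  T[2,3] 'bb' = ∅
  T[3,4] 'ba' = ∅
  T[4,5] 'ac' = {X3}  orig:{}
  T[5,6] 'ca' = {S}
  T[6,7] 'ab' = {A,C}
  T[7,8] 'ba' = ∅
  T[8,9] 'ab' = {A,C}
  T[0,2] 'cbb' = ∅
  T[1,3] 'bbb' = ∅
  T[2,4] 'bba' = ∅
  T[3,5] 'bac' = {A}
  T[4,6] 'aca' = ∅
  T[5,7] 'cab' = {S}
  T[6,8] 'aba' = ∅
  T[7,9] 'bab' = {A,S,X4,X5}  orig:{A,S}
  T[0,3] 'cbbb' = ∅
  T[1,4] 'bbba' = ∅
  T[2,5] 'bbac' = {A,S,X4,X5}  orig:{A,S}
  T[3,6] 'baca' = ∅
  T[4,7] 'acab' = ∅
  T[5,8] 'caba' = ∅
  T[6,9] 'abab' = {B,S}
  T[0,4] 'cbbba' = ∅
  T[1,5] 'bbbac' = {A,S,X4,X5}  orig:{A,S}
  T[2,6] 'bbaca' = ∅
  T[3,7] 'bacab' = ∅
  T[4,8] 'acaba' = ∅
  T[5,9] 'cabab' = ∅
  T[0,5] 'cbbbac' = {B,S}
  T[1,6] 'bbbaca' = ∅
  T[2,7] 'bbacab' = ∅
  T[3,8] 'bacaba' = ∅
  T[4,9] 'acabab' = ∅
  T[0,6] 'cbbbaca' = ∅
  T[1,7] 'bbbacab' = ∅
  T[2,8] 'bbacaba' = ∅
  T[3,9] 'bacabab' = ∅
  T[0,7] 'cbbbacab' = ∅
  T[1,8] 'bbbacaba' = ∅
  T[2,9] 'bbacabab' = ∅
  T[0,8] 'cbbbacaba' = ∅
  T[1,9] 'bbbacabab' = ∅
  T[0,9] 'cbbbacabab' = ∅

S ∉ T[0,9] ⇒ NO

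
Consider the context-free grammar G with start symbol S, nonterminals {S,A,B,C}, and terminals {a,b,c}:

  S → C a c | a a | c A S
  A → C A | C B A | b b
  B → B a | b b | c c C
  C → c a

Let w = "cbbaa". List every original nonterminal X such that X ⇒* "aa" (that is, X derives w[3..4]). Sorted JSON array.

CNF form of G:
  S -> C X5 | T1 T1 | T2 X6
  A -> C A | C X3 | T0 T0
  B -> B T1 | T0 T0 | T2 X4
  C -> T2 T1
  T0 -> b
  T1 -> a
  T2 -> c
  X3 -> B A
  X4 -> T2 C
  X5 -> T1 T2
  X6 -> A S

CYK fill (cells [i..j] with 3 ≤ i ≤ j ≤ 4 only):
  cell(3,3) a: {T1}  orig:{}
  cell(4,4) a: {T1}  orig:{}
  cell(3,4) aa: {S}

Original NTs in T[3,4] deriving "aa": ["S"]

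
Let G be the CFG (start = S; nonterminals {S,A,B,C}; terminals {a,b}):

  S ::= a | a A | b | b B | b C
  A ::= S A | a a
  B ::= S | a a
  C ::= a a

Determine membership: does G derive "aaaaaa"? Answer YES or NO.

CNF form of G:
  S -> T0 A | T1 B | T1 C | a | b
  A -> S A | T0 T0
  B -> T0 A | T0 T0 | T1 B | T1 C | a | b
  C -> T0 T0
  T0 -> a
  T1 -> b

CYK fill:
  T[0,0] 'a' = {B,S,T0}  orig:{B,S}
  T[1,1] 'a' = {B,S,T0}  orig:{B,S}
  T[2,2] 'a' = {B,S,T0}  orig:{B,S}
  T[3,3] 'a' = {B,S,T0}  orig:{B,S}
  T[4,4] 'a' = {B,S,T0}  orig:{B,S}
  T[5,5] 'a' = {B,S,T0}  orig:{B,S}
  T[0,1] 'aa' = {A,B,C}
  T[1,2] 'aa' = {A,B,C}
  T[2,3] 'aa' = {A,B,C}
  T[3,4] 'aa' = {A,B,C}
  T[4,5] 'aa' = {A,B,C}
  T[0,2] 'aaa' = {A,B,S}
  T[1,3] 'aaa' = {A,B,S}
  T[2,4] 'aaa' = {A,B,S}
  T[3,5] 'aaa' = {A,B,S}
  T[0,3] 'aaaa' = {A,B,S}
  T[1,4] 'aaaa' = {A,B,S}
  T[2,5] 'aaaa' = {A,B,S}
  T[0,4] 'aaaaa' = {A,B,S}
  T[1,5] 'aaaaa' = {A,B,S}
  T[0,5] 'aaaaaa' = {A,B,S}

S ∈ T[0,5] ⇒ YES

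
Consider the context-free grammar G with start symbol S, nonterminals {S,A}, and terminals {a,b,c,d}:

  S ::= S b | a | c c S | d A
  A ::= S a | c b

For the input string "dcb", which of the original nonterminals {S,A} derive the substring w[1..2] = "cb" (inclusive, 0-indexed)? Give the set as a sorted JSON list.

CNF form of G:
  S -> S T2 | T1 X4 | T3 A | a
  A -> S T0 | T1 T2
  T0 -> a
  T1 -> c
  T2 -> b
  T3 -> d
  X4 -> T1 S

Fill CYK table bottom-up — only the sub-triangle for w[1..2]:
  T[1,1] 'c' = {T1}  orig:{}
  T[2,2] 'b' = {T2}  orig:{}
  T[1,2] 'cb' = {A}

Original NTs in T[1,2] deriving "cb": ["A"]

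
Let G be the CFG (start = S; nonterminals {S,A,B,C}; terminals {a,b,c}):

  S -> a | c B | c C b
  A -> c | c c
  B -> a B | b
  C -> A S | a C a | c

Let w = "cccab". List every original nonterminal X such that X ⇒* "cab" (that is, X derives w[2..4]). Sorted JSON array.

CNF form of G:
  S -> T0 B | T0 X4 | a
  A -> T0 T0 | c
  B -> T1 B | b
  C -> A S | T1 X3 | c
  T0 -> c
  T1 -> a
  T2 -> b
  X3 -> C T1
  X4 -> C T2

Fill CYK table bottom-up, restricted to cells inside w[2..4]:
  [2..2]={A,C,T0}  "c"  orig:{A,C}
  [3..3]={S,T1}  "a"  orig:{S}
  [4..4]={B,T2}  "b"  orig:{B}
  [2..3]={C,X3}  "ca"  orig:{C}
  [3..4]={B}  "ab"
  [2..4]={S,X4}  "cab"  orig:{S}

Original NTs in T[2,4] deriving "cab": ["S"]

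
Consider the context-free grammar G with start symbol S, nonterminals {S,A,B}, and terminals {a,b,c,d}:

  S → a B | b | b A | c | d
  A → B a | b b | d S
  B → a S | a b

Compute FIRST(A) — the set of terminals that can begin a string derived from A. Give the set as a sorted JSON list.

Compute FIRST by fixpoint:
iter 1:
  A via A→b b: +{b}
  A via A→d S: +{d}
  B via B→a S: +{a}
  S via S→a B: +{a}
  S via S→b: +{b}
  S via S→c: +{c}
  S via S→d: +{d}
  S: {a,b,c,d}  A: {b,d}  B: {a}
iter 2:
  A via A→B a: +{a}
  S: {a,b,c,d}  A: {a,b,d}  B: {a}
iter 3: (no change)
  S: {a,b,c,d}  A: {a,b,d}  B: {a}

FIRST(A) = ["a", "b", "d"]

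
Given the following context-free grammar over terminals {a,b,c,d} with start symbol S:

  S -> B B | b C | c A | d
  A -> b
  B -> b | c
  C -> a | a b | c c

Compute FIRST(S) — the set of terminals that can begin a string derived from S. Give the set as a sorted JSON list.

Compute FIRST by fixpoint:
[1]
  A via A→b: +{b}
  B via B→b: +{b}
  B via B→c: +{c}
  C via C→a: +{a}
  C via C→c c: +{c}
  S via S→B B: +{b,c}
  S via S→d: +{d}
  S: {b,c,d}  A: {b}  B: {b,c}  C: {a,c}
[2] (no change)
  S: {b,c,d}  A: {b}  B: {b,c}  C: {a,c}

FIRST(S) = ["b", "c", "d"]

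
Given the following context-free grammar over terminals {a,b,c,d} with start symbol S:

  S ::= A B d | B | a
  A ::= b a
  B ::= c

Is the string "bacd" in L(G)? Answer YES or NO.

CNF form of G:
  S -> A X3 | a | c
  A -> T0 T1
  B -> c
  T0 -> b
  T1 -> a
  T2 -> d
  X3 -> B T2

CYK table (by increasing span):
  [0..0]={T0}  "b"  orig:{}
  [1..1]={S,T1}  "a"  orig:{S}
  [2..2]={B,S}  "c"
  [3..3]={T2}  "d"  orig:{}
  [0..1]={A}  "ba"
  [1..2]=∅  "ac"
  [2..3]={X3}  "cd"  orig:{}
  [0..2]=∅  "bac"
  [1..3]=∅  "acd"
  [0..3]={S}  "bacd"

S ∈ T[0,3] ⇒ YES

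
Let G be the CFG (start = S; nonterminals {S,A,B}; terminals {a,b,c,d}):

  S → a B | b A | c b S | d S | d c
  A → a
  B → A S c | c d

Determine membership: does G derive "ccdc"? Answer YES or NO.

CNF form of G:
  S -> T0 X5 | T1 S | T1 T0 | T2 B | T3 A
  A -> a
  B -> A X4 | T0 T1
  T0 -> c
  T1 -> d
  T2 -> a
  T3 -> b
  X4 -> S T0
  X5 -> T3 S

CYK fill:
  [0..0]={T0}  "c"  orig:{}
  [1..1]={T0}  "c"  orig:{}
  [2..2]={T1}  "d"  orig:{}
  [3..3]={T0}  "c"  orig:{}
  [0..1]=∅  "cc"
  [1..2]={B}  "cd"
  [2..3]={S}  "dc"
  [0..2]=∅  "ccd"
  [1..3]=∅  "cdc"
  [0..3]=∅  "ccdc"

S ∉ T[0,3] ⇒ NO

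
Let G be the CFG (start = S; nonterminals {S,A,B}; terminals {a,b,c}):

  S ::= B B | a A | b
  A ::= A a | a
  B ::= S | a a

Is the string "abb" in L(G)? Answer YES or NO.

Convert to CNF:
  S -> B B | T0 A | b
  A -> A T0 | a
  B -> B B | T0 A | T0 T0 | b
  T0 -> a

CYK table (by increasing span):
  [0..0]={A,T0}  "a"  orig:{A}
  [1..1]={B,S}  "b"
  [2..2]={B,S}  "b"
  [0..1]=∅  "ab"
  [1..2]={B,S}  "bb"
  [0..2]=∅  "abb"

S ∉ T[0,2] ⇒ NO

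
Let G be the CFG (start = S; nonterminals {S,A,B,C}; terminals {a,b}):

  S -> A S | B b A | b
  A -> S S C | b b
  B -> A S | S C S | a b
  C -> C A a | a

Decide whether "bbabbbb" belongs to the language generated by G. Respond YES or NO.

CNF form of G:
  S -> A S | B X5 | b
  A -> S X2 | T0 T0
  B -> A S | S X3 | T1 T0
  C -> C X4 | a
  T0 -> b
  T1 -> a
  X2 -> S C
  X3 -> C S
  X4 -> A T1
  X5 -> T0 A

Fill CYK table bottom-up:
  cell(0,0) b: {S,T0}  orig:{S}
  cell(1,1) b: {S,T0}  orig:{S}
  cell(2,2) a: {C,T1}  orig:{C}
  cell(3,3) b: {S,T0}  orig:{S}
  cell(4,4) b: {S,T0}  orig:{S}
  cell(5,5) b: {S,T0}  orig:{S}
  cell(6,6) b: {S,T0}  orig:{S}
  cell(0,1) bb: {A}
  cell(1,2) ba: {X2}  orig:{}
  cell(2,3) ab: {B,X3}  orig:{B}
  cell(3,4) bb: {A}
  cell(4,5) bb: {A}
  cell(5,6) bb: {A}
  cell(0,2) bba: {A,X4}  orig:{A}
  cell(1,3) bab: {B}
  cell(2,4) abb: ∅
  cell(3,5) bbb: {B,S,X5}  orig:{B,S}
  cell(4,6) bbb: {B,S,X5}  orig:{B,S}
  cell(0,3) bbab: {B,S}
  cell(1,4) babb: ∅
  cell(2,5) abbb: {X3}  orig:{}
  cell(3,6) bbbb: ∅
  cell(0,4) bbabb: ∅
  cell(1,5) babbb: {B}
  cell(2,6) abbbb: {S}
  cell(0,5) bbabbb: {B,S}
  cell(1,6) babbbb: {S}
  cell(0,6) bbabbbb: {B,S}

S ∈ T[0,6] ⇒ YES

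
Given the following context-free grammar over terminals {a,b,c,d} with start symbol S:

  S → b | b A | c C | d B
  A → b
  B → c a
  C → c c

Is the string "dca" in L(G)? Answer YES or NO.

Convert to CNF:
  S -> T0 C | T2 A | T3 B | b
  A -> b
  B -> T0 T1
  C -> T0 T0
  T0 -> c
  T1 -> a
  T2 -> b
  T3 -> d

CYK fill:
  cell(0,0) d: {T3}  orig:{}
  cell(1,1) c: {T0}  orig:{}
  cell(2,2) a: {T1}  orig:{}
  cell(0,1) dc: ∅
  cell(1,2) ca: {B}
  cell(0,2) dca: {S}

S ∈ T[0,2] ⇒ YES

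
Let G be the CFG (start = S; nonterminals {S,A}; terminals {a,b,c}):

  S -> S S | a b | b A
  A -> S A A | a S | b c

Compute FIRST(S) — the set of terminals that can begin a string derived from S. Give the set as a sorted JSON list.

Compute FIRST by fixpoint:
[1]
  A via A→a S: +{a}
  A via A→b c: +{b}
  S via S→a b: +{a}
  S via S→b A: +{b}
  FIRST[S]={a,b}  FIRST[A]={a,b}
[2] (no change)
  FIRST[S]={a,b}  FIRST[A]={a,b}

FIRST(S) = ["a", "b"]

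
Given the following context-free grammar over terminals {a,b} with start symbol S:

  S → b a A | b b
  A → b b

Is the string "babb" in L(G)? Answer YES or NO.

Convert to CNF:
  S -> T0 T0 | T0 X2
  A -> T0 T0
  T0 -> b
  T1 -> a
  X2 -> T1 A

CYK table (by increasing span):
  T[0,0] 'b' = {T0}  orig:{}
  T[1,1] 'a' = {T1}  orig:{}
  T[2,2] 'b' = {T0}  orig:{}
  T[3,3] 'b' = {T0}  orig:{}
  T[0,1] 'ba' = ∅
  T[1,2] 'ab' = ∅
  T[2,3] 'bb' = {A,S}
  T[0,2] 'bab' = ∅
  T[1,3] 'abb' = {X2}  orig:{}
  T[0,3] 'babb' = {S}

S ∈ T[0,3] ⇒ YES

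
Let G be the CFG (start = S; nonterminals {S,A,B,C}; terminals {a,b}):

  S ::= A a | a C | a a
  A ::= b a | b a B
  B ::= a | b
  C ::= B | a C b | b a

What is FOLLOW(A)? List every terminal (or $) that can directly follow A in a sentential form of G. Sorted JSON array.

Compute FIRST by fixpoint:
pass 1:
  A via A→b a: +{b}
  B via B→a: +{a}
  B via B→b: +{b}
  C via C→B: +{a,b}
  S via S→A a: +{b}
  S via S→a C: +{a}
  FIRST[S]={a,b}  FIRST[A]={b}  FIRST[B]={a,b}  FIRST[C]={a,b}
pass 2: done
  FIRST[S]={a,b}  FIRST[A]={b}  FIRST[B]={a,b}  FIRST[C]={a,b}

Compute FOLLOW by fixpoint:
FOLLOW(S) := {$}
pass 1:
  C→a C b: FOLLOW(C) ⊇ FIRST(b) = {b}; new: +{b}
  S→A a: FOLLOW(A) ⊇ FIRST(a) = {a}; new: +{a}
  S→a C: FOLLOW(C) ⊇ FOLLOW(S) ⊇ {$}; new: +{$}
  FOLLOW(S)={$}  FOLLOW(A)={a}  FOLLOW(B)={}  FOLLOW(C)={$,b}
pass 2:
  A→b a B: FOLLOW(B) ⊇ FOLLOW(A) ⊇ {a}; new: +{a}
  C→B: FOLLOW(B) ⊇ FOLLOW(C) ⊇ {$,b}; new: +{$,b}
  FOLLOW(S)={$}  FOLLOW(A)={a}  FOLLOW(B)={$,a,b}  FOLLOW(C)={$,b}
pass 3: done
  FOLLOW(S)={$}  FOLLOW(A)={a}  FOLLOW(B)={$,a,b}  FOLLOW(C)={$,b}

FOLLOW(A) = ["a"]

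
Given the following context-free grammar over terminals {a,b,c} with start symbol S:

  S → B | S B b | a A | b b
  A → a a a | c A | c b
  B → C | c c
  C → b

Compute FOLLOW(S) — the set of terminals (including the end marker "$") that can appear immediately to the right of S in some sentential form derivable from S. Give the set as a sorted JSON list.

FIRST sets, iterate to fixpoint:
round 1:
  A via A→a a a: +{a}
  A via A→c A: +{c}
  B via B→c c: +{c}
  C via C→b: +{b}
  S via S→B: +{c}
  S via S→a A: +{a}
  S via S→b b: +{b}
  FIRST(S)={a,b,c}  FIRST(A)={a,c}  FIRST(B)={c}  FIRST(C)={b}
round 2:
  B via B→C: +{b}
  FIRST(S)={a,b,c}  FIRST(A)={a,c}  FIRST(B)={b,c}  FIRST(C)={b}
round 3: done
  FIRST(S)={a,b,c}  FIRST(A)={a,c}  FIRST(B)={b,c}  FIRST(C)={b}

FOLLOW iteration:
FOLLOW(S) := {$}
iter 1:
  S→B: FOLLOW(B) ⊇ FOLLOW(S) ⊇ {$}; new: +{$}
  S→S B b: FOLLOW(S) ⊇ FIRST(B) = {b,c}; new: +{b,c}
  S→S B b: FOLLOW(B) ⊇ FIRST(b) = {b}; new: +{b}
  S→a A: FOLLOW(A) ⊇ FOLLOW(S) ⊇ {$,b,c}; new: +{$,b,c}
  FOLLOW[S]={$,b,c}  FOLLOW[A]={$,b,c}  FOLLOW[B]={$,b}  FOLLOW[C]={}
iter 2:
  B→C: FOLLOW(C) ⊇ FOLLOW(B) ⊇ {$,b}; new: +{$,b}
  S→B: FOLLOW(B) ⊇ FOLLOW(S) ⊇ {$,b,c}; new: +{c}
  FOLLOW[S]={$,b,c}  FOLLOW[A]={$,b,c}  FOLLOW[B]={$,b,c}  FOLLOW[C]={$,b}
iter 3:
  B→C: FOLLOW(C) ⊇ FOLLOW(B) ⊇ {$,b,c}; new: +{c}
  FOLLOW[S]={$,b,c}  FOLLOW[A]={$,b,c}  FOLLOW[B]={$,b,c}  FOLLOW[C]={$,b,c}
iter 4: done
  FOLLOW[S]={$,b,c}  FOLLOW[A]={$,b,c}  FOLLOW[B]={$,b,c}  FOLLOW[C]={$,b,c}

FOLLOW(S) = ["$", "b", "c"]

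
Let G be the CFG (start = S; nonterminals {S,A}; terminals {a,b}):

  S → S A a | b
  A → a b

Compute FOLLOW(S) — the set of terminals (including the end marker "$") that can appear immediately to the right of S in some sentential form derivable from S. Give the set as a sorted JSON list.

FIRST iteration:
round 1:
  A via A→a b: +{a}
  S via S→b: +{b}
  S: {b}  A: {a}
round 2: done
  S: {b}  A: {a}

FOLLOW sets:
seed FOLLOW(S) with $
round 1:
  S→S A a: FOLLOW(S) ⊇ FIRST(A) = {a}; new: +{a}
  S→S A a: FOLLOW(A) ⊇ FIRST(a) = {a}; new: +{a}
  FOLLOW(S)={$,a}  FOLLOW(A)={a}
round 2: — fixpoint
  FOLLOW(S)={$,a}  FOLLOW(A)={a}

FOLLOW(S) = ["$", "a"]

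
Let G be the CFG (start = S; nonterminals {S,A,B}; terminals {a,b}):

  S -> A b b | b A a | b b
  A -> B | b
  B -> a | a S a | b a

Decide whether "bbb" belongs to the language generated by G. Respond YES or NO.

CNF form of G:
  S -> A X4 | T1 T1 | T1 X5
  A -> T0 X2 | T1 T0 | a | b
  B -> T0 X3 | T1 T0 | a
  T0 -> a
  T1 -> b
  X2 -> S T0
  X3 -> S T0
  X4 -> T1 T1
  X5 -> A T0

CYK table (by increasing span):
  T[0,0] 'b' = {A,T1}  orig:{A}
  T[1,1] 'b' = {A,T1}  orig:{A}
  T[2,2] 'b' = {A,T1}  orig:{A}
  T[0,1] 'bb' = {S,X4}  orig:{S}
  T[1,2] 'bb' = {S,X4}  orig:{S}
  T[0,2] 'bbb' = {S}

S ∈ T[0,2] ⇒ YES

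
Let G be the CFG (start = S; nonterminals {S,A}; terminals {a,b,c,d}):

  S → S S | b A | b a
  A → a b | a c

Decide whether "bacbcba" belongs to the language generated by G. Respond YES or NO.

CNF form of G:
  S -> S S | T1 A | T1 T0
  A -> T0 T1 | T0 T2
  T0 -> a
  T1 -> b
  T2 -> c

CYK table (by increasing span):
  cell(0,0) b: {T1}  orig:{}
  cell(1,1) a: {T0}  orig:{}
  cell(2,2) c: {T2}  orig:{}
  cell(3,3) b: {T1}  orig:{}
  cell(4,4) c: {T2}  orig:{}
  cell(5,5) b: {T1}  orig:{}
  cell(6,6) a: {T0}  orig:{}
  cell(0,1) ba: {S}
  cell(1,2) ac: {A}
  cell(2,3) cb: ∅
  cell(3,4) bc: ∅
  cell(4,5) cb: ∅
  cell(5,6) ba: {S}
  cell(0,2) bac: {S}
  cell(1,3) acb: ∅
  cell(2,4) cbc: ∅
  cell(3,5) bcb: ∅
  cell(4,6) cba: ∅
  cell(0,3) bacb: ∅
  cell(1,4) acbc: ∅
  cell(2,5) cbcb: ∅
  cell(3,6) bcba: ∅
  cell(0,4) bacbc: ∅
  cell(1,5) acbcb: ∅
  cell(2,6) cbcba: ∅
  cell(0,5) bacbcb: ∅
  cell(1,6) acbcba: ∅
  cell(0,6) bacbcba: ∅

S ∉ T[0,6] ⇒ NO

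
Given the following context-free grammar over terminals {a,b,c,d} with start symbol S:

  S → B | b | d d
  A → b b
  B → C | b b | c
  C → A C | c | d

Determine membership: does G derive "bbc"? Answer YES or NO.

CNF form of G:
  S -> A C | T0 T0 | T1 T1 | b | c | d
  A -> T0 T0
  B -> A C | T0 T0 | c | d
  C -> A C | c | d
  T0 -> b
  T1 -> d

CYK fill:
  T[0,0] 'b' = {S,T0}  orig:{S}
  T[1,1] 'b' = {S,T0}  orig:{S}
  T[2,2] 'c' = {B,C,S}
  T[0,1] 'bb' = {A,B,S}
  T[1,2] 'bc' = ∅
  T[0,2] 'bbc' = {B,C,S}

S ∈ T[0,2] ⇒ YES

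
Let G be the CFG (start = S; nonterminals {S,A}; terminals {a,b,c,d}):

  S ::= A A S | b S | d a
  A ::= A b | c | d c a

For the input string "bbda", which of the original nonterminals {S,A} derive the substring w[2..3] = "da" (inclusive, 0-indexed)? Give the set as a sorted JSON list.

Convert to CNF:
  S -> A X5 | T0 S | T1 T3
  A -> A T0 | T1 X4 | c
  T0 -> b
  T1 -> d
  T2 -> c
  T3 -> a
  X4 -> T2 T3
  X5 -> A S

CYK table (by increasing span) (cells [i..j] with 2 ≤ i ≤ j ≤ 3 only):
  T[2,2] 'd' = {T1}  orig:{}
  T[3,3] 'a' = {T3}  orig:{}
  T[2,3] 'da' = {S}

Original NTs in T[2,3] deriving "da": ["S"]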